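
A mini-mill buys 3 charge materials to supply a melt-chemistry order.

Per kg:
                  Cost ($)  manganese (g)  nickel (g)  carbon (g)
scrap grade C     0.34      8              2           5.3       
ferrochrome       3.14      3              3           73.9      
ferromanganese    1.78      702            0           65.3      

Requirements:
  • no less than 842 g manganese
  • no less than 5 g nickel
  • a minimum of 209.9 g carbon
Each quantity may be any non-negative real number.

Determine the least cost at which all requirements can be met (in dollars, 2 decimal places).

$6.21

Treat it as an LP. Let x1 = kg of scrap grade C, x2 = kg of ferrochrome, x3 = kg of ferromanganese.
min 0.34x1 + 3.14x2 + 1.78x3 subject to:
  8x1 + 3x2 + 702x3 ≥ 842   (manganese)
  2x1 + 3x2 ≥ 5   (nickel)
  5.3x1 + 73.9x2 + 65.3x3 ≥ 209.9   (carbon)
  x1, x2, x3 ≥ 0.
The minimum-cost mix takes nothing from ferrochrome — only scrap grade C, ferromanganese. There the nickel and carbon constraints are tight.
So scrap grade C = 2.5 kg, ferromanganese = 3.011 kg.
Hence cost = 0.34·2.5 + 1.78·3.011 = $6.2096.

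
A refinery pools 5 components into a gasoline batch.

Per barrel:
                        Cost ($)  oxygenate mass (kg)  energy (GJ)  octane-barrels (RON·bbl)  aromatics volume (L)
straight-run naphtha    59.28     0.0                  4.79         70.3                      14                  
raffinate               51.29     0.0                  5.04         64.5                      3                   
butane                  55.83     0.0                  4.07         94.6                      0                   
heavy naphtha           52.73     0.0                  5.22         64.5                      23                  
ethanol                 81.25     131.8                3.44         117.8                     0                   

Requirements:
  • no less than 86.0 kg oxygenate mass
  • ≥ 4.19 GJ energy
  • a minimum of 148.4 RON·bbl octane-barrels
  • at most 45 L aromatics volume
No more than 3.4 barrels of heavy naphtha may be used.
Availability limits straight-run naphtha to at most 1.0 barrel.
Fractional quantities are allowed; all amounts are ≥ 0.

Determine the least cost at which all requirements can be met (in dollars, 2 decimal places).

Let x1 = barrels of straight-run naphtha, x2 = barrels of raffinate, x3 = barrels of butane, x4 = barrels of heavy naphtha, x5 = barrels of ethanol.
min 59.28x1 + 51.29x2 + 55.83x3 + 52.73x4 + 81.25x5 s.t.:
  131.8x5 ≥ 86   (oxygenate mass)
  4.79x1 + 5.04x2 + 4.07x3 + 5.22x4 + 3.44x5 ≥ 4.19   (energy)
  70.3x1 + 64.5x2 + 94.6x3 + 64.5x4 + 117.8x5 ≥ 148.4   (octane-barrels)
  14x1 + 3x2 + 23x4 ≤ 45   (aromatics volume)
  x4 ≤ 3.4
  x1 ≤ 1
  x1, x2, x3, x4, x5 ≥ 0.
At the optimum only butane, ethanol are positive (straight-run naphtha, raffinate, heavy naphtha = 0). There the oxygenate mass and octane-barrels constraints are tight.
So butane = 0.7562 barrels, ethanol = 0.6525 barrels.
Hence cost = 55.83·0.7562 + 81.25·0.6525 = $95.2343.

$95.23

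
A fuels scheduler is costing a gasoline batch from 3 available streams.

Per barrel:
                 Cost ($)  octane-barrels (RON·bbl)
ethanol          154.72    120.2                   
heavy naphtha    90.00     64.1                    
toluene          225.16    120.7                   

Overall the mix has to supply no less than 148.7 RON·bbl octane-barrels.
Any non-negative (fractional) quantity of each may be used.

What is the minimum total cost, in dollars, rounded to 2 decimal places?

Let x1 = barrels of ethanol, x2 = barrels of heavy naphtha, x3 = barrels of toluene.
min 154.72x1 + 90x2 + 225.16x3 with:
  120.2x1 + 64.1x2 + 120.7x3 ≥ 148.7   (octane-barrels)
  x1, x2, x3 ≥ 0.
The cheapest feasible vertex uses only ethanol; heavy naphtha, toluene are not used. There the octane-barrels constraint is tight.
Solving gives x1 = 1.2371.
Cost = 154.72·1.2371 = 191.4041.

$191.40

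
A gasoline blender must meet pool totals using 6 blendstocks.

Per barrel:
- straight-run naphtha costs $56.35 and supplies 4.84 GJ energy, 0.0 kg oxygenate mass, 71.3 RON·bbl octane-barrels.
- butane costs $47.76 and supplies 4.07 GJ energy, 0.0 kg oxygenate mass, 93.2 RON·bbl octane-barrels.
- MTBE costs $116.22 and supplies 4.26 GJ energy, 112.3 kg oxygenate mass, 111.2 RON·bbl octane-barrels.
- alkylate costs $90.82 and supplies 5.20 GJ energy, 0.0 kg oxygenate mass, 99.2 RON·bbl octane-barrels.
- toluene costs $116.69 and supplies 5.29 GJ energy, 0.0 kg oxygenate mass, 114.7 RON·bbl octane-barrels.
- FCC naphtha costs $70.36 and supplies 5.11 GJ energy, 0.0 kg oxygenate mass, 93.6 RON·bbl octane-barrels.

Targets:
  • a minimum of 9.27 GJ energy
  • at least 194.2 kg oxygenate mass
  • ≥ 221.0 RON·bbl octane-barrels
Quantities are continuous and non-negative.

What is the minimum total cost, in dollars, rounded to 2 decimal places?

Let x1 = barrels of straight-run naphtha, x2 = barrels of butane, x3 = barrels of MTBE, x4 = barrels of alkylate, x5 = barrels of toluene, x6 = barrels of FCC naphtha.
Minimize 56.35x1 + 47.76x2 + 116.22x3 + 90.82x4 + 116.69x5 + 70.36x6 with:
  4.84x1 + 4.07x2 + 4.26x3 + 5.2x4 + 5.29x5 + 5.11x6 ≥ 9.27   (energy)
  112.3x3 ≥ 194.2   (oxygenate mass)
  71.3x1 + 93.2x2 + 111.2x3 + 99.2x4 + 114.7x5 + 93.6x6 ≥ 221   (octane-barrels)
  x1, x2, x3, x4, x5, x6 ≥ 0.
The minimum-cost mix takes nothing from alkylate, toluene, FCC naphtha — only straight-run naphtha, butane, MTBE. The energy, oxygenate mass, octane-barrels requirements are met with equality.
Solving gives x1 = 0.37639, x2 = 0.020018, x3 = 1.7293.
Total cost: 56.35·0.37639 + 47.76·0.020018 + 116.22·1.7293 = 223.1449.

$223.14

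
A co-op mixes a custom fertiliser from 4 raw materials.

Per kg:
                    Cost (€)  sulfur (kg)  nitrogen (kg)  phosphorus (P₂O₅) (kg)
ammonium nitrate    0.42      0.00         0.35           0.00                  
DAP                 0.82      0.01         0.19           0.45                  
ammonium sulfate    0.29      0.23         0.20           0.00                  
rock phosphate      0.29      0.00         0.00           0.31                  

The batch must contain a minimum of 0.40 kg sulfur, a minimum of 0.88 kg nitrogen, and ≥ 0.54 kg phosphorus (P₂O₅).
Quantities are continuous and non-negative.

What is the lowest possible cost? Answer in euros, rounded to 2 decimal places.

Treat it as an LP. Let x1 = kg of ammonium nitrate, x2 = kg of DAP, x3 = kg of ammonium sulfate, x4 = kg of rock phosphate.
Minimize 0.42x1 + 0.82x2 + 0.29x3 + 0.29x4 subject to:
  0.01x2 + 0.23x3 ≥ 0.4   (sulfur)
  0.35x1 + 0.19x2 + 0.2x3 ≥ 0.88   (nitrogen)
  0.45x2 + 0.31x4 ≥ 0.54   (phosphorus (P₂O₅))
  x1, x2, x3, x4 ≥ 0.
The optimal basis is {ammonium nitrate, ammonium sulfate, rock phosphate}; DAP drops out. The sulfur, nitrogen, phosphorus (P₂O₅) requirements are met with equality.
Optimal quantities: ammonium nitrate = 1.52 kg, ammonium sulfate = 1.739 kg, rock phosphate = 1.742 kg.
Objective = 0.42·1.52 + 0.29·1.739 + 0.29·1.742 = 1.6479.

€1.65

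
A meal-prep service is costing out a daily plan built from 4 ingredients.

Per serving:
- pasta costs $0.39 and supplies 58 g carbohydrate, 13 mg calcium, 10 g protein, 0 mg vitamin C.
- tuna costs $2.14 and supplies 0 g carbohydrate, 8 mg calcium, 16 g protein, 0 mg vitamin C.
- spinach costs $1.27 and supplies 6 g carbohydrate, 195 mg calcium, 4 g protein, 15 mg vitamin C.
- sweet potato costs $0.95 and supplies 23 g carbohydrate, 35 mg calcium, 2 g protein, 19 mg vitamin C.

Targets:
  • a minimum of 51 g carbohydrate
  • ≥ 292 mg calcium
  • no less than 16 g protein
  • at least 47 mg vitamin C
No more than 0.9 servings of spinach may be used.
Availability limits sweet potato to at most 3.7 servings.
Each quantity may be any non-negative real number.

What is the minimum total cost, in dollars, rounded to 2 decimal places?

Treat it as an LP. Let x1 = servings of pasta, x2 = servings of tuna, x3 = servings of spinach, x4 = servings of sweet potato.
Minimize 0.39x1 + 2.14x2 + 1.27x3 + 0.95x4 with:
  58x1 + 6x3 + 23x4 ≥ 51   (carbohydrate)
  13x1 + 8x2 + 195x3 + 35x4 ≥ 292   (calcium)
  10x1 + 16x2 + 4x3 + 2x4 ≥ 16   (protein)
  15x3 + 19x4 ≥ 47   (vitamin C)
  x3 ≤ 0.9
  x4 ≤ 3.7
  x1, x2, x3, x4 ≥ 0.
The cheapest feasible vertex uses only pasta, spinach, sweet potato; tuna is not used. The calcium, protein, the spinach cap requirements are met with equality.
That vertex is x1 = 0.6204, x3 = 0.9, x4 = 3.098.
Hence cost = 0.39·0.6204 + 1.27·0.9 + 0.95·3.098 = $4.3281.

$4.33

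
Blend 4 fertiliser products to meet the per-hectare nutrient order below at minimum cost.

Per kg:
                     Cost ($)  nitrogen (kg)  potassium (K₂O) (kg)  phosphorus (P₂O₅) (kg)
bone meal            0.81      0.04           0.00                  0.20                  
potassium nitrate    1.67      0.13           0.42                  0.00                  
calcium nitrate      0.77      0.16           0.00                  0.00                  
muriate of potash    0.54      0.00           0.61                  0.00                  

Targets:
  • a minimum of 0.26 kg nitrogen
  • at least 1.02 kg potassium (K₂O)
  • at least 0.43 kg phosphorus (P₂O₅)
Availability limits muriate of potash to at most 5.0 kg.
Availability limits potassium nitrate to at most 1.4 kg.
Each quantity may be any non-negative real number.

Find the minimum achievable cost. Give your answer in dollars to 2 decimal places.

Let x1 = kg of bone meal, x2 = kg of potassium nitrate, x3 = kg of calcium nitrate, x4 = kg of muriate of potash.
Minimize 0.81x1 + 1.67x2 + 0.77x3 + 0.54x4 s.t.:
  0.04x1 + 0.13x2 + 0.16x3 ≥ 0.26   (nitrogen)
  0.42x2 + 0.61x4 ≥ 1.02   (potassium (K₂O))
  0.2x1 ≥ 0.43   (phosphorus (P₂O₅))
  x4 ≤ 5
  x2 ≤ 1.4
  x1, x2, x3, x4 ≥ 0.
The minimum-cost mix takes nothing from potassium nitrate — only bone meal, calcium nitrate, muriate of potash. The nitrogen, potassium (K₂O), phosphorus (P₂O₅) requirements are met with equality.
Optimal quantities: bone meal = 2.15 kg, calcium nitrate = 1.088 kg, muriate of potash = 1.672 kg.
Total cost: 0.81·2.15 + 0.77·1.088 + 0.54·1.672 = 3.4821.

$3.48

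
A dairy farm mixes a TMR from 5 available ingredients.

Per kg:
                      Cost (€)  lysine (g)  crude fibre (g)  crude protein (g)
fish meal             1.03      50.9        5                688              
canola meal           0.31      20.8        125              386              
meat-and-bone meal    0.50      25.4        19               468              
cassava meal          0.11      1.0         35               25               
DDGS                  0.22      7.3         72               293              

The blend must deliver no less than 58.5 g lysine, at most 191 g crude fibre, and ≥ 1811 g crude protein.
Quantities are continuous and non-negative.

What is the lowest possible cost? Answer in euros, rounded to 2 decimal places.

Let x1 = kg of fish meal, x2 = kg of canola meal, x3 = kg of meat-and-bone meal, x4 = kg of cassava meal, x5 = kg of DDGS.
Minimize 1.03x1 + 0.31x2 + 0.5x3 + 0.11x4 + 0.22x5 s.t.:
  50.9x1 + 20.8x2 + 25.4x3 + 1x4 + 7.3x5 ≥ 58.5   (lysine)
  5x1 + 125x2 + 19x3 + 35x4 + 72x5 ≤ 191   (crude fibre)
  688x1 + 386x2 + 468x3 + 25x4 + 293x5 ≥ 1811   (crude protein)
  x1, x2, x3, x4, x5 ≥ 0.
The optimal basis is {meat-and-bone meal, DDGS}; fish meal, canola meal, cassava meal drop out. The crude fibre and crude protein requirements are met with equality.
Optimal quantities: meat-and-bone meal = 2.646 kg, DDGS = 1.955 kg.
Hence cost = 0.5·2.646 + 0.22·1.955 = €1.7531.

€1.75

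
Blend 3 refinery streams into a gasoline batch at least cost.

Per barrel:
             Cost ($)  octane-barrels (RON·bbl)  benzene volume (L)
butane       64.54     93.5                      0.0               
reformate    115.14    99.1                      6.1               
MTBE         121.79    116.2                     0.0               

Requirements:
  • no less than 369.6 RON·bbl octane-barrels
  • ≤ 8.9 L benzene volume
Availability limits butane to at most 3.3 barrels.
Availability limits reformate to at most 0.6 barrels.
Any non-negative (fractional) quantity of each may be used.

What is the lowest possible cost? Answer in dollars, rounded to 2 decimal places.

$276.97

Let x1 = barrels of butane, x2 = barrels of reformate, x3 = barrels of MTBE.
Minimise 64.54x1 + 115.14x2 + 121.79x3 s.t.:
  93.5x1 + 99.1x2 + 116.2x3 ≥ 369.6   (octane-barrels)
  6.1x2 ≤ 8.9   (benzene volume)
  x1 ≤ 3.3
  x2 ≤ 0.6
  x1, x2, x3 ≥ 0.
At the optimum only butane, MTBE are positive (reformate = 0). Binding constraints: octane-barrels and the butane cap.
Optimal quantities: butane = 3.3 barrels, MTBE = 0.5254 barrels.
Total cost: 64.54·3.3 + 121.79·0.5254 = 276.9705.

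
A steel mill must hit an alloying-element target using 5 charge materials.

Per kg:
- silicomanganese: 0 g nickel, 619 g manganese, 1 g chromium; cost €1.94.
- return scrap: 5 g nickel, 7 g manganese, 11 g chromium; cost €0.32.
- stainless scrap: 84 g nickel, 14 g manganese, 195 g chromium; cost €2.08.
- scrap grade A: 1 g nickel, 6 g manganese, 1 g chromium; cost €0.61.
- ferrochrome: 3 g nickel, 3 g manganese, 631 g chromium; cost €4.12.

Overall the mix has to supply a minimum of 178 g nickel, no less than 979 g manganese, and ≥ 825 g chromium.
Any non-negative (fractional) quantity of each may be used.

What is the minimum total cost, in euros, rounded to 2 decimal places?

€10.04

Let x1 = kg of silicomanganese, x2 = kg of return scrap, x3 = kg of stainless scrap, x4 = kg of scrap grade A, x5 = kg of ferrochrome.
Minimise 1.94x1 + 0.32x2 + 2.08x3 + 0.61x4 + 4.12x5 subject to:
  5x2 + 84x3 + 1x4 + 3x5 ≥ 178   (nickel)
  619x1 + 7x2 + 14x3 + 6x4 + 3x5 ≥ 979   (manganese)
  1x1 + 11x2 + 195x3 + 1x4 + 631x5 ≥ 825   (chromium)
  x1, x2, x3, x4, x5 ≥ 0.
The minimum-cost mix takes nothing from return scrap, scrap grade A — only silicomanganese, stainless scrap, ferrochrome. The nickel, manganese, chromium requirements are met with equality.
Solving gives x1 = 1.531, x3 = 2.096, x5 = 0.6574.
Total cost: 1.94·1.531 + 2.08·2.096 + 4.12·0.6574 = 10.0383.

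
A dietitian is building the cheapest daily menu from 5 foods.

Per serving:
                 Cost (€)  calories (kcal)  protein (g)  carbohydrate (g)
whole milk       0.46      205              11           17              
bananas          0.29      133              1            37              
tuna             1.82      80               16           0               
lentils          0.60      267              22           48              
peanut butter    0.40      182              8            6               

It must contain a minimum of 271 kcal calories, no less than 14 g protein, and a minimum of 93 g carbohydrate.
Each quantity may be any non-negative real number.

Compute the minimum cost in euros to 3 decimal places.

This is a linear program. Let x1 = servings of whole milk, x2 = servings of bananas, x3 = servings of tuna, x4 = servings of lentils, x5 = servings of peanut butter.
Minimize 0.46x1 + 0.29x2 + 1.82x3 + 0.6x4 + 0.4x5 s.t.:
  205x1 + 133x2 + 80x3 + 267x4 + 182x5 ≥ 271   (calories)
  11x1 + 1x2 + 16x3 + 22x4 + 8x5 ≥ 14   (protein)
  17x1 + 37x2 + 48x4 + 6x5 ≥ 93   (carbohydrate)
  x1, x2, x3, x4, x5 ≥ 0.
The cheapest feasible vertex uses only bananas, lentils; whole milk, tuna, peanut butter are not used. Binding constraints: protein and carbohydrate.
Solving gives x2 = 1.794, x4 = 0.5548.
Hence cost = 0.29·1.794 + 0.6·0.5548 = €0.85314.

€0.853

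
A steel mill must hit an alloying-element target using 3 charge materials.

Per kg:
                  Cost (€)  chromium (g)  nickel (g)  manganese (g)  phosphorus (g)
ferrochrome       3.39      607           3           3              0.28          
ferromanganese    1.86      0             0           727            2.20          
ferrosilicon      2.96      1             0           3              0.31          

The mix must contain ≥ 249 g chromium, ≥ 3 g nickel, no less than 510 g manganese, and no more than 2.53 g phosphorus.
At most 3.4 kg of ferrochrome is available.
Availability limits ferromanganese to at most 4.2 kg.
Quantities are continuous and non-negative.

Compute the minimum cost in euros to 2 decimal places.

Set it up as a linear program. Let x1 = kg of ferrochrome, x2 = kg of ferromanganese, x3 = kg of ferrosilicon.
Minimise 3.39x1 + 1.86x2 + 2.96x3 subject to:
  607x1 + 1x3 ≥ 249   (chromium)
  3x1 ≥ 3   (nickel)
  3x1 + 727x2 + 3x3 ≥ 510   (manganese)
  0.28x1 + 2.2x2 + 0.31x3 ≤ 2.53   (phosphorus)
  x1 ≤ 3.4
  x2 ≤ 4.2
  x1, x2, x3 ≥ 0.
At the optimum only ferrochrome, ferromanganese are positive (ferrosilicon = 0). Binding constraints: nickel and manganese.
Optimal quantities: ferrochrome = 1 kg, ferromanganese = 0.6974 kg.
Cost = 3.39·1 + 1.86·0.6974 = 4.6872.

€4.69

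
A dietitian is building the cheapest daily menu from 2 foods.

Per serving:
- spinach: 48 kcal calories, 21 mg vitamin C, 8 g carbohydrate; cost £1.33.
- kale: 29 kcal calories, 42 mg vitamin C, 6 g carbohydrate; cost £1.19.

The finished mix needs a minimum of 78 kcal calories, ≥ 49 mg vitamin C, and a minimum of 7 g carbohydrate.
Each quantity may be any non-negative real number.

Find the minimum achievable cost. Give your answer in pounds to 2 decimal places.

£2.36

Treat it as an LP. Let x1 = servings of spinach, x2 = servings of kale.
Minimise 1.33x1 + 1.19x2 subject to:
  48x1 + 29x2 ≥ 78   (calories)
  21x1 + 42x2 ≥ 49   (vitamin C)
  8x1 + 6x2 ≥ 7   (carbohydrate)
  x1, x2 ≥ 0.
Both inputs are positive at the optimum. There the calories and vitamin C constraints are tight.
So spinach = 1.318 servings, kale = 0.5075 servings.
Total cost: 1.33·1.318 + 1.19·0.5075 = 2.3569.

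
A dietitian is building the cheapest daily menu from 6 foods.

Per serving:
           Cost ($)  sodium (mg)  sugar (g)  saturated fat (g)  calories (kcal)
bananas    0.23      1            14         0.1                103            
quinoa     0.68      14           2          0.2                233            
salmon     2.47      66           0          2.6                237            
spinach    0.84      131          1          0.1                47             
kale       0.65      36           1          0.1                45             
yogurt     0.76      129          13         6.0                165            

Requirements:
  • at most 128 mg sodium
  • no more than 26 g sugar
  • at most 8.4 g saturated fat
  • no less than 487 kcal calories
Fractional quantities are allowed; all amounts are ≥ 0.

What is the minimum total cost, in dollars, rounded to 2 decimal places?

$1.30

This is a linear program. Let x1 = servings of bananas, x2 = servings of quinoa, x3 = servings of salmon, x4 = servings of spinach, x5 = servings of kale, x6 = servings of yogurt.
Minimise 0.23x1 + 0.68x2 + 2.47x3 + 0.84x4 + 0.65x5 + 0.76x6 subject to:
  1x1 + 14x2 + 66x3 + 131x4 + 36x5 + 129x6 ≤ 128   (sodium)
  14x1 + 2x2 + 1x4 + 1x5 + 13x6 ≤ 26   (sugar)
  0.1x1 + 0.2x2 + 2.6x3 + 0.1x4 + 0.1x5 + 6x6 ≤ 8.4   (saturated fat)
  103x1 + 233x2 + 237x3 + 47x4 + 45x5 + 165x6 ≥ 487   (calories)
  x1, x2, x3, x4, x5, x6 ≥ 0.
The optimal basis is {bananas, quinoa}; salmon, spinach, kale, yogurt drop out. The sugar and calories requirements are met with equality.
Solving gives x1 = 1.664, x2 = 1.355.
Cost = 0.23·1.664 + 0.68·1.355 = 1.3041.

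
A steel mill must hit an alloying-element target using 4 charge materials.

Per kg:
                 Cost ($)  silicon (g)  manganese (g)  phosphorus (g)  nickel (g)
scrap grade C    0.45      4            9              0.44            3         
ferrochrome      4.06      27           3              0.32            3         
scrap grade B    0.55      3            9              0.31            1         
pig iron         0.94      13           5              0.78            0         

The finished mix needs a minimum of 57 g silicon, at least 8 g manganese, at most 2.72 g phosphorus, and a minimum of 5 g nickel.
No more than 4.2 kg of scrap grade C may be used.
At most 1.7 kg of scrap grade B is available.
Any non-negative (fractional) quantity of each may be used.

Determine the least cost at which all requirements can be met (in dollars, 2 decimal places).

$5.73

Treat it as an LP. Let x1 = kg of scrap grade C, x2 = kg of ferrochrome, x3 = kg of scrap grade B, x4 = kg of pig iron.
min 0.45x1 + 4.06x2 + 0.55x3 + 0.94x4 with:
  4x1 + 27x2 + 3x3 + 13x4 ≥ 57   (silicon)
  9x1 + 3x2 + 9x3 + 5x4 ≥ 8   (manganese)
  0.44x1 + 0.32x2 + 0.31x3 + 0.78x4 ≤ 2.72   (phosphorus)
  3x1 + 3x2 + 1x3 ≥ 5   (nickel)
  x1 ≤ 4.2
  x3 ≤ 1.7
  x1, x2, x3, x4 ≥ 0.
The cheapest feasible vertex uses only scrap grade C, ferrochrome, pig iron; scrap grade B is not used. There the silicon, phosphorus, nickel constraints are tight.
That vertex is x1 = 0.9778, x2 = 0.6889, x4 = 2.653.
Total cost: 0.45·0.9778 + 4.06·0.6889 + 0.94·2.653 = 5.7308.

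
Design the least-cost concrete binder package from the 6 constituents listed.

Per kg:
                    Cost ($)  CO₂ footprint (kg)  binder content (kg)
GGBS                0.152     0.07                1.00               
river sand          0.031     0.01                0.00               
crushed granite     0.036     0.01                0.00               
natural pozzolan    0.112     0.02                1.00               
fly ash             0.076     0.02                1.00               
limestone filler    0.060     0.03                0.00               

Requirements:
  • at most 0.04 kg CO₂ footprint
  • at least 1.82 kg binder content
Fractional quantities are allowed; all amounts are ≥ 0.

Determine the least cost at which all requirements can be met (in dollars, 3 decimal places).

Let x1 = kg of GGBS, x2 = kg of river sand, x3 = kg of crushed granite, x4 = kg of natural pozzolan, x5 = kg of fly ash, x6 = kg of limestone filler.
min 0.152x1 + 0.031x2 + 0.036x3 + 0.112x4 + 0.076x5 + 0.06x6 s.t.:
  0.07x1 + 0.01x2 + 0.01x3 + 0.02x4 + 0.02x5 + 0.03x6 ≤ 0.04   (CO₂ footprint)
  1x1 + 1x4 + 1x5 ≥ 1.82   (binder content)
  x1, x2, x3, x4, x5, x6 ≥ 0.
The minimum-cost mix takes nothing from GGBS, river sand, crushed granite, natural pozzolan, limestone filler — only fly ash. Binding constraint: binder content.
Solving gives x5 = 1.82.
Cost = 0.076·1.82 = 0.13832.

$0.138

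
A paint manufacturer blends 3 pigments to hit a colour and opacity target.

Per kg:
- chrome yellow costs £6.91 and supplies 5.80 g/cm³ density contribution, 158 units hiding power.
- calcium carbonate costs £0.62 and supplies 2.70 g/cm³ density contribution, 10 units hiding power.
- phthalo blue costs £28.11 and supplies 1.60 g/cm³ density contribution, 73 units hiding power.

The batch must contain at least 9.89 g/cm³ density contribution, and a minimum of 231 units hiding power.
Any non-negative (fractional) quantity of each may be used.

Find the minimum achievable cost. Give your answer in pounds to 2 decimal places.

Let x1 = kg of chrome yellow, x2 = kg of calcium carbonate, x3 = kg of phthalo blue.
min 6.91x1 + 0.62x2 + 28.11x3 subject to:
  5.8x1 + 2.7x2 + 1.6x3 ≥ 9.89   (density contribution)
  158x1 + 10x2 + 73x3 ≥ 231   (hiding power)
  x1, x2, x3 ≥ 0.
The cheapest feasible vertex uses only chrome yellow, calcium carbonate; phthalo blue is not used. The density contribution and hiding power requirements are met with equality.
Solving gives x1 = 1.424, x2 = 0.6045.
Objective = 6.91·1.424 + 0.62·0.6045 = 10.2146.

£10.21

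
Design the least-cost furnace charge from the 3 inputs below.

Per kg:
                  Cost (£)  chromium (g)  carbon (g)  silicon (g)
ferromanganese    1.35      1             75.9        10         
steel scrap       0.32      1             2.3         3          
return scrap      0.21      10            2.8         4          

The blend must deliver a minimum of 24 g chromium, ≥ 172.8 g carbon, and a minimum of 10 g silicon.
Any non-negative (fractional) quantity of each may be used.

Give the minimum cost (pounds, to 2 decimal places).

Let x1 = kg of ferromanganese, x2 = kg of steel scrap, x3 = kg of return scrap.
Minimize 1.35x1 + 0.32x2 + 0.21x3 with:
  1x1 + 1x2 + 10x3 ≥ 24   (chromium)
  75.9x1 + 2.3x2 + 2.8x3 ≥ 172.8   (carbon)
  10x1 + 3x2 + 4x3 ≥ 10   (silicon)
  x1, x2, x3 ≥ 0.
At the optimum only ferromanganese, return scrap are positive (steel scrap = 0). Binding constraints: chromium and carbon.
Solving gives x1 = 2.196, x3 = 2.18.
Cost = 1.35·2.196 + 0.21·2.18 = 3.4224.

£3.42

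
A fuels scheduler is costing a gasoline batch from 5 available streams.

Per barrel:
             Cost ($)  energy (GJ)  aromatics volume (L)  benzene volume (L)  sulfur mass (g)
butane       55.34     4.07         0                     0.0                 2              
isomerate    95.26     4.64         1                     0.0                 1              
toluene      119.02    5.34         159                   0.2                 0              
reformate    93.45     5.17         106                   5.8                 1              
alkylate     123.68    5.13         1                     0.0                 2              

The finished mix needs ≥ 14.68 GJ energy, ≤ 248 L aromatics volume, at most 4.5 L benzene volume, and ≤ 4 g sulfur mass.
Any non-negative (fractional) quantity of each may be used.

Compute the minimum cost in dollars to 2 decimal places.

$253.38

This is a linear program. Let x1 = barrels of butane, x2 = barrels of isomerate, x3 = barrels of toluene, x4 = barrels of reformate, x5 = barrels of alkylate.
Minimize 55.34x1 + 95.26x2 + 119.02x3 + 93.45x4 + 123.68x5 subject to:
  4.07x1 + 4.64x2 + 5.34x3 + 5.17x4 + 5.13x5 ≥ 14.68   (energy)
  1x2 + 159x3 + 106x4 + 1x5 ≤ 248   (aromatics volume)
  0.2x3 + 5.8x4 ≤ 4.5   (benzene volume)
  2x1 + 1x2 + 1x4 + 2x5 ≤ 4   (sulfur mass)
  x1, x2, x3, x4, x5 ≥ 0.
The optimal basis is {butane, toluene, reformate}; isomerate, alkylate drop out. Binding constraints: energy, benzene volume, sulfur mass.
Solving gives x1 = 1.6256, x3 = 0.78512, x4 = 0.74879.
Objective = 55.34·1.6256 + 119.02·0.78512 + 93.45·0.74879 = 253.3801.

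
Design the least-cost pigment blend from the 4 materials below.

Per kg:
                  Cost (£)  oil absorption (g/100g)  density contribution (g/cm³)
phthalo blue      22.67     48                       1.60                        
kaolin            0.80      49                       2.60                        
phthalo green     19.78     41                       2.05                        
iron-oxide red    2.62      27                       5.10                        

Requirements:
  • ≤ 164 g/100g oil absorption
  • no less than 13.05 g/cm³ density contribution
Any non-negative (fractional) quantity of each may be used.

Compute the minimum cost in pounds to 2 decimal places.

Treat it as an LP. Let x1 = kg of phthalo blue, x2 = kg of kaolin, x3 = kg of phthalo green, x4 = kg of iron-oxide red.
Minimise 22.67x1 + 0.8x2 + 19.78x3 + 2.62x4 s.t.:
  48x1 + 49x2 + 41x3 + 27x4 ≤ 164   (oil absorption)
  1.6x1 + 2.6x2 + 2.05x3 + 5.1x4 ≥ 13.05   (density contribution)
  x1, x2, x3, x4 ≥ 0.
The optimal basis is {kaolin, iron-oxide red}; phthalo blue, phthalo green drop out. The oil absorption and density contribution requirements are met with equality.
That vertex is x2 = 2.694, x4 = 1.186.
Objective = 0.8·2.694 + 2.62·1.186 = 5.2625.

£5.26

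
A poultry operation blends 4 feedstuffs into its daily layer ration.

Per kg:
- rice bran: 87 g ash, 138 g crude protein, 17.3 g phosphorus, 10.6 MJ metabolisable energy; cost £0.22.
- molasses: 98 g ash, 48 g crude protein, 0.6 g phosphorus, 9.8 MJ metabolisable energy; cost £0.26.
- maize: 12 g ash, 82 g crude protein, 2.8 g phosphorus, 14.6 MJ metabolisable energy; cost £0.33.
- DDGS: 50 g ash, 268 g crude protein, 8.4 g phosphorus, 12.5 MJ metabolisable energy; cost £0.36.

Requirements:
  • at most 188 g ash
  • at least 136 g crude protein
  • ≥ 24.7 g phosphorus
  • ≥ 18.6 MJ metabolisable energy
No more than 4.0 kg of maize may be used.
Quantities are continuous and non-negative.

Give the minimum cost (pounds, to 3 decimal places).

£0.386

Let x1 = kg of rice bran, x2 = kg of molasses, x3 = kg of maize, x4 = kg of DDGS.
Minimise 0.22x1 + 0.26x2 + 0.33x3 + 0.36x4 with:
  87x1 + 98x2 + 12x3 + 50x4 ≤ 188   (ash)
  138x1 + 48x2 + 82x3 + 268x4 ≥ 136   (crude protein)
  17.3x1 + 0.6x2 + 2.8x3 + 8.4x4 ≥ 24.7   (phosphorus)
  10.6x1 + 9.8x2 + 14.6x3 + 12.5x4 ≥ 18.6   (metabolisable energy)
  x3 ≤ 4
  x1, x2, x3, x4 ≥ 0.
The cheapest feasible vertex uses only rice bran; molasses, maize, DDGS are not used. Binding constraint: metabolisable energy.
So rice bran = 1.755 kg.
Cost = 0.22·1.755 = 0.38610.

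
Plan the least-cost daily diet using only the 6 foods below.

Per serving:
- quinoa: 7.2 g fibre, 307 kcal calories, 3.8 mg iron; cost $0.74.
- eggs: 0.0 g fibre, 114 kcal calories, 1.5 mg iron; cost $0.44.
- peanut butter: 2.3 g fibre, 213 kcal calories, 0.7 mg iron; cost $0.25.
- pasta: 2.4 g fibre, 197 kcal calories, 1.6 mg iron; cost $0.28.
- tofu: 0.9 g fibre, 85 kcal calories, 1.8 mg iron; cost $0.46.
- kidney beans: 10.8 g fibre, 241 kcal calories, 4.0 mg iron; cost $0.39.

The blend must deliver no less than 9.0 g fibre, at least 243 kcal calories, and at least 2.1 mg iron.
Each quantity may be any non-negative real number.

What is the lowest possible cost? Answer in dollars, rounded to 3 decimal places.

$0.369

Treat it as an LP. Let x1 = servings of quinoa, x2 = servings of eggs, x3 = servings of peanut butter, x4 = servings of pasta, x5 = servings of tofu, x6 = servings of kidney beans.
Minimize 0.74x1 + 0.44x2 + 0.25x3 + 0.28x4 + 0.46x5 + 0.39x6 subject to:
  7.2x1 + 2.3x3 + 2.4x4 + 0.9x5 + 10.8x6 ≥ 9   (fibre)
  307x1 + 114x2 + 213x3 + 197x4 + 85x5 + 241x6 ≥ 243   (calories)
  3.8x1 + 1.5x2 + 0.7x3 + 1.6x4 + 1.8x5 + 4x6 ≥ 2.1   (iron)
  x1, x2, x3, x4, x5, x6 ≥ 0.
The cheapest feasible vertex uses only peanut butter, kidney beans; quinoa, eggs, pasta, tofu are not used. The fibre and calories requirements are met with equality.
Optimal quantities: peanut butter = 0.2608 servings, kidney beans = 0.7778 servings.
Cost = 0.25·0.2608 + 0.39·0.7778 = 0.36854.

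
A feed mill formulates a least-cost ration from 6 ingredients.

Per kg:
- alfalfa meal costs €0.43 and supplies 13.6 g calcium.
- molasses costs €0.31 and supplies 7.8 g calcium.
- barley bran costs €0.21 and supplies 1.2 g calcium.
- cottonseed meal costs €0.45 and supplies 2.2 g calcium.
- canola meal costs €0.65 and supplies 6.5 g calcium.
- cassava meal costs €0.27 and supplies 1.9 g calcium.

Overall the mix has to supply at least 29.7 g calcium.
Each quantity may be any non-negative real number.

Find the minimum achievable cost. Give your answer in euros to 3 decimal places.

Let x1 = kg of alfalfa meal, x2 = kg of molasses, x3 = kg of barley bran, x4 = kg of cottonseed meal, x5 = kg of canola meal, x6 = kg of cassava meal.
Minimize 0.43x1 + 0.31x2 + 0.21x3 + 0.45x4 + 0.65x5 + 0.27x6 with:
  13.6x1 + 7.8x2 + 1.2x3 + 2.2x4 + 6.5x5 + 1.9x6 ≥ 29.7   (calcium)
  x1, x2, x3, x4, x5, x6 ≥ 0.
The minimum-cost mix takes nothing from molasses, barley bran, cottonseed meal, canola meal, cassava meal — only alfalfa meal. The calcium requirement is met with equality.
Solving gives x1 = 2.184.
Hence cost = 0.43·2.184 = €0.93912.

€0.939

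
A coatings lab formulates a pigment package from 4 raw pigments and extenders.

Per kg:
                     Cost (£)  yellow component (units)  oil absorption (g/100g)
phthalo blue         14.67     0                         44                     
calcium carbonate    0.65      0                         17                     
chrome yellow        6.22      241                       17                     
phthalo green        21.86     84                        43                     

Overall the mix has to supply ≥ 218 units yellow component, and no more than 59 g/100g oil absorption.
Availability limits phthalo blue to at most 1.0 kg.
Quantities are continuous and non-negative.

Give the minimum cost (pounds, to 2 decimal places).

£5.63

This is a linear program. Let x1 = kg of phthalo blue, x2 = kg of calcium carbonate, x3 = kg of chrome yellow, x4 = kg of phthalo green.
min 14.67x1 + 0.65x2 + 6.22x3 + 21.86x4 with:
  241x3 + 84x4 ≥ 218   (yellow component)
  44x1 + 17x2 + 17x3 + 43x4 ≤ 59   (oil absorption)
  x1 ≤ 1
  x1, x2, x3, x4 ≥ 0.
The minimum-cost mix takes nothing from phthalo blue, calcium carbonate, phthalo green — only chrome yellow. There the yellow component constraint is tight.
So chrome yellow = 0.9046 kg.
Hence cost = 6.22·0.9046 = £5.6266.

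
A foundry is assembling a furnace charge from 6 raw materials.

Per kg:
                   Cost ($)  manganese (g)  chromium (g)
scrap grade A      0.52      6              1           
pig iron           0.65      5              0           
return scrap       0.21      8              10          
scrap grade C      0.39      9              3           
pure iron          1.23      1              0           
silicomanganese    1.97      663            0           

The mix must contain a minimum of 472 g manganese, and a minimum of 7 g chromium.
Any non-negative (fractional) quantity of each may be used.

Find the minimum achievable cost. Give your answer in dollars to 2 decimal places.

This is a linear program. Let x1 = kg of scrap grade A, x2 = kg of pig iron, x3 = kg of return scrap, x4 = kg of scrap grade C, x5 = kg of pure iron, x6 = kg of silicomanganese.
Minimize 0.52x1 + 0.65x2 + 0.21x3 + 0.39x4 + 1.23x5 + 1.97x6 s.t.:
  6x1 + 5x2 + 8x3 + 9x4 + 1x5 + 663x6 ≥ 472   (manganese)
  1x1 + 10x3 + 3x4 ≥ 7   (chromium)
  x1, x2, x3, x4, x5, x6 ≥ 0.
At the optimum only return scrap, silicomanganese are positive (scrap grade A, pig iron, scrap grade C, pure iron = 0). Binding constraints: manganese and chromium.
Optimal quantities: return scrap = 0.7 kg, silicomanganese = 0.7035 kg.
Hence cost = 0.21·0.7 + 1.97·0.7035 = $1.5329.

$1.53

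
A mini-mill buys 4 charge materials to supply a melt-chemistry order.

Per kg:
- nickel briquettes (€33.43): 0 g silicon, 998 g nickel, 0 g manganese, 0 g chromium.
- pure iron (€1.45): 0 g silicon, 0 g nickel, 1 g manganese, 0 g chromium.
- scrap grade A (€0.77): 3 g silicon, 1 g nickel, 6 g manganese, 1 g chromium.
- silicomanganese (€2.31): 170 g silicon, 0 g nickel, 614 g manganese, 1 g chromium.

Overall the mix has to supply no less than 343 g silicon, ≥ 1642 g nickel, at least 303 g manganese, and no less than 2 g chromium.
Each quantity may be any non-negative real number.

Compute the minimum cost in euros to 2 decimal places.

€59.66

Let x1 = kg of nickel briquettes, x2 = kg of pure iron, x3 = kg of scrap grade A, x4 = kg of silicomanganese.
Minimize 33.43x1 + 1.45x2 + 0.77x3 + 2.31x4 with:
  3x3 + 170x4 ≥ 343   (silicon)
  998x1 + 1x3 ≥ 1642   (nickel)
  1x2 + 6x3 + 614x4 ≥ 303   (manganese)
  1x3 + 1x4 ≥ 2   (chromium)
  x1, x2, x3, x4 ≥ 0.
The minimum-cost mix takes nothing from pure iron, scrap grade A — only nickel briquettes, silicomanganese. There the silicon and nickel constraints are tight.
That vertex is x1 = 1.6453, x4 = 2.0176.
Objective = 33.43·1.6453 + 2.31·2.0176 = 59.6630.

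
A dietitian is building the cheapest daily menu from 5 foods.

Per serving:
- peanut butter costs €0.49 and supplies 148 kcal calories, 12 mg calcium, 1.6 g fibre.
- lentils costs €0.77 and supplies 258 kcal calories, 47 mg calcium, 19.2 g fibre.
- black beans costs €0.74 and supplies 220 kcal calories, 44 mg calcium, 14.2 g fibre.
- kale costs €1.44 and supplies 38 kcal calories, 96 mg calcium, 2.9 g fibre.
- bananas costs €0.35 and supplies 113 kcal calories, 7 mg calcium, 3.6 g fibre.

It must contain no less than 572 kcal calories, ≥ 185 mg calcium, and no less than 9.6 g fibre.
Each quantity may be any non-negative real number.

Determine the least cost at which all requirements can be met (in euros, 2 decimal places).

€2.91

Treat it as an LP. Let x1 = servings of peanut butter, x2 = servings of lentils, x3 = servings of black beans, x4 = servings of kale, x5 = servings of bananas.
Minimise 0.49x1 + 0.77x2 + 0.74x3 + 1.44x4 + 0.35x5 subject to:
  148x1 + 258x2 + 220x3 + 38x4 + 113x5 ≥ 572   (calories)
  12x1 + 47x2 + 44x3 + 96x4 + 7x5 ≥ 185   (calcium)
  1.6x1 + 19.2x2 + 14.2x3 + 2.9x4 + 3.6x5 ≥ 9.6   (fibre)
  x1, x2, x3, x4, x5 ≥ 0.
At the optimum only lentils, kale are positive (peanut butter, black beans, bananas = 0). Binding constraints: calories and calcium.
That vertex is x2 = 2.083, x4 = 0.9071.
Hence cost = 0.77·2.083 + 1.44·0.9071 = €2.9101.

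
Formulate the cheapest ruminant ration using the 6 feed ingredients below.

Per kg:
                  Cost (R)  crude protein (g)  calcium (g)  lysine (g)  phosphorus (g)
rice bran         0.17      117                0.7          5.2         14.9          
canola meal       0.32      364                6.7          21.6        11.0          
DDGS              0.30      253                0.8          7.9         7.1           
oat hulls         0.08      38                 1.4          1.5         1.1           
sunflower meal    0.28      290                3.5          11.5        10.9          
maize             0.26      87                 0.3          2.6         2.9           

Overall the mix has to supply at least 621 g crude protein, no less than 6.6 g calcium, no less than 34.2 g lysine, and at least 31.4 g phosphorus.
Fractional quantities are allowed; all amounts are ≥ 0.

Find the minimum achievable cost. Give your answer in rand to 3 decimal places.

Let x1 = kg of rice bran, x2 = kg of canola meal, x3 = kg of DDGS, x4 = kg of oat hulls, x5 = kg of sunflower meal, x6 = kg of maize.
Minimise 0.17x1 + 0.32x2 + 0.3x3 + 0.08x4 + 0.28x5 + 0.26x6 with:
  117x1 + 364x2 + 253x3 + 38x4 + 290x5 + 87x6 ≥ 621   (crude protein)
  0.7x1 + 6.7x2 + 0.8x3 + 1.4x4 + 3.5x5 + 0.3x6 ≥ 6.6   (calcium)
  5.2x1 + 21.6x2 + 7.9x3 + 1.5x4 + 11.5x5 + 2.6x6 ≥ 34.2   (lysine)
  14.9x1 + 11x2 + 7.1x3 + 1.1x4 + 10.9x5 + 2.9x6 ≥ 31.4   (phosphorus)
  x1, x2, x3, x4, x5, x6 ≥ 0.
At the optimum only rice bran, canola meal are positive (DDGS, oat hulls, sunflower meal, maize = 0). There the crude protein and phosphorus constraints are tight.
So rice bran = 1.112 kg, canola meal = 1.349 kg.
Hence cost = 0.17·1.112 + 0.32·1.349 = R0.62072.

R0.621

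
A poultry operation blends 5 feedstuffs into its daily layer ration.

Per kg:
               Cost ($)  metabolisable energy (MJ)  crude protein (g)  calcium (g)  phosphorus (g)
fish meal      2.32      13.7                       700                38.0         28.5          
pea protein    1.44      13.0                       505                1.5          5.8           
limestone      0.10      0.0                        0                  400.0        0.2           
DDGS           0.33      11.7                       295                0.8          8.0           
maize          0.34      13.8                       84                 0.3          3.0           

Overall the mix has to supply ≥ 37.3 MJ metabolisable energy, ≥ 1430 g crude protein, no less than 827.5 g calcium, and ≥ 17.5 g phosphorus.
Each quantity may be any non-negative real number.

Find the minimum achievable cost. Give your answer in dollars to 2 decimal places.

Let x1 = kg of fish meal, x2 = kg of pea protein, x3 = kg of limestone, x4 = kg of DDGS, x5 = kg of maize.
Minimize 2.32x1 + 1.44x2 + 0.1x3 + 0.33x4 + 0.34x5 with:
  13.7x1 + 13x2 + 11.7x4 + 13.8x5 ≥ 37.3   (metabolisable energy)
  700x1 + 505x2 + 295x4 + 84x5 ≥ 1430   (crude protein)
  38x1 + 1.5x2 + 400x3 + 0.8x4 + 0.3x5 ≥ 827.5   (calcium)
  28.5x1 + 5.8x2 + 0.2x3 + 8x4 + 3x5 ≥ 17.5   (phosphorus)
  x1, x2, x3, x4, x5 ≥ 0.
At the optimum only limestone, DDGS are positive (fish meal, pea protein, maize = 0). There the crude protein and calcium constraints are tight.
That vertex is x3 = 2.059, x4 = 4.847.
Cost = 0.1·2.059 + 0.33·4.847 = 1.8054.

$1.81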